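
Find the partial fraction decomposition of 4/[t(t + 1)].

4/t(t + 1) = P/t + Q/(t + 1). P = 4/(0 + 1) = 4, Q = 4/(-1 - 0) = -4
Result: 4/t - 4/(t + 1)


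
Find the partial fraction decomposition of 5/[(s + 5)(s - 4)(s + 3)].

Using cover-up method: α = 5/18, β = 5/63, γ = -5/14
Result: (5/18)/(s + 5) + (5/63)/(s - 4) - (5/14)/(s + 3)


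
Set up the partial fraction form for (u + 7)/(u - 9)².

Repeated linear factor: P/(u - 9) + Q/(u - 9)²


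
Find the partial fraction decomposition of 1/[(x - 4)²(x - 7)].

Cover-up at x=7: γ = 1/(7 - 4)² = 1/9. Cover-up at x=4: β = 1/(4 - 7) = -1/3. Comparing x² coeff: α = -γ = -1/9
Result: (-1/9)/(x - 4) - (1/3)/(x - 4)² + (1/9)/(x - 7)


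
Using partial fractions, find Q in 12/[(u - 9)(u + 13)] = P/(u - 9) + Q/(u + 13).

Cover-up at u = -13: Q = 12/(-13 - 9) = -12/22 = -6/11


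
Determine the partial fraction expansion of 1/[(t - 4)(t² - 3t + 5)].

Cover-up at t = 4: α = 1/(4² - 3·4 + 5) = 1/9. Then β = -α = -1/9, γ = -α·(-3 + 4) = -1/9
Result: (1/9)/(t - 4) - ((1/9)t + 1/9)/(t² - 3t + 5)


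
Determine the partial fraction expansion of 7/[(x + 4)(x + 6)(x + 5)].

Using cover-up method: P = 7/2, Q = 7/2, R = -7
Result: (7/2)/(x + 4) + (7/2)/(x + 6) - 7/(x + 5)


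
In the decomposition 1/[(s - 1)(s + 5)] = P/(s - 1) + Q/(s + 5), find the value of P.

Cover-up at s = 1: P = 1/(1 + 5) = 1/6


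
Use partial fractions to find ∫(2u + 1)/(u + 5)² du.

Decompose: P = 2, Q = 2·(-5) + 1 = -9, so (2u + 1)/(u + 5)² = 2/(u + 5) - 9/(u + 5)². Integrate: ∫ P/(u + 5) du = 2 ln|(u + 5)|; ∫ Q/(u + 5)² du = 9/(u + 5). Sum: 2 ln|(u + 5)| + 9/(u + 5) + C


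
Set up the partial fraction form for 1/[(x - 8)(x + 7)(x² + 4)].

Two linear + quadratic: α/(x - 8) + β/(x + 7) + (γx + δ)/(x² + 4)


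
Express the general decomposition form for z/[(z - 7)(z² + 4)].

Linear + irreducible quadratic: A/(z - 7) + (Bz + C)/(z² + 4)


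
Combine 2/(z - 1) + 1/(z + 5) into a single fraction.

Common denominator (z - 1)(z + 5). Numerator: 2(z + 5) + 1(z - 1) = (2z + 10) + (z - 1) = 3z + 9
Result: (3z + 9)/[(z - 1)(z + 5)]


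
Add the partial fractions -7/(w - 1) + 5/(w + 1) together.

Common denominator (w - 1)(w + 1). Numerator: -7(w + 1) + 5(w - 1) = (-7w - 7) + (5w - 5) = -2w - 12
Result: (-2w - 12)/[(w - 1)(w + 1)]


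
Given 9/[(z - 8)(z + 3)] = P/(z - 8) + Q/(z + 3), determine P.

Cover-up at z = 8: P = 9/(8 + 3) = 9/11


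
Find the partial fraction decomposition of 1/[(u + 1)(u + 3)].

1/(u + 1)(u + 3) = A/(u + 1) + B/(u + 3). A = 1/(-1 + 3) = 1/2, B = 1/(-3 + 1) = -1/2
Result: (1/2)/(u + 1) - (1/2)/(u + 3)


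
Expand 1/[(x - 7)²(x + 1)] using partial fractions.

Cover-up at x=-1: R = 1/(-1 - 7)² = 1/64. Cover-up at x=7: Q = 1/(7 + 1) = 1/8. Comparing x² coeff: P = -R = -1/64
Result: (-1/64)/(x - 7) + (1/8)/(x - 7)² + (1/64)/(x + 1)


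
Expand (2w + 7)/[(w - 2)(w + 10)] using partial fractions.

At w=2: P = (2·2 + 7)/(2 + 10) = 11/12. At w=-10: Q = (2·(-10) + 7)/(-10 - 2) = 13/12
Result: (11/12)/(w - 2) + (13/12)/(w + 10)


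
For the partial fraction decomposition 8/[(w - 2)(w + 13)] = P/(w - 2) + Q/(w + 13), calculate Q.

Cover-up at w = -13: Q = 8/(-13 - 2) = -8/15


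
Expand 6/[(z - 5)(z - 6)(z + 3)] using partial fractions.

Using cover-up method: A = -3/4, B = 2/3, C = 1/12
Result: (-3/4)/(z - 5) + (2/3)/(z - 6) + (1/12)/(z + 3)


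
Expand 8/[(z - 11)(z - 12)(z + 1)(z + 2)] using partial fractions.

Using Heaviside cover-up: (-2/39)/(z - 11) + (4/91)/(z - 12) + (2/39)/(z + 1) - (4/91)/(z + 2)


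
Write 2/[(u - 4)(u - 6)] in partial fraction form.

2/(u - 4)(u - 6) = P/(u - 4) + Q/(u - 6). P = 2/(4 - 6) = -1, Q = 2/(6 - 4) = 1
Result: -1/(u - 4) + 1/(u - 6)


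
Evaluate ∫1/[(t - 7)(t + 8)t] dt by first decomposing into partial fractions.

Cover-up: A = 1/105, B = 1/120, C = -1/56. Decomposition: (1/105)/(t - 7) + (1/120)/(t + 8) - (1/56)/t. Integrate each term: (1/105) ln|(t - 7)| + (1/120) ln|(t + 8)| - (1/56) ln|t| + C


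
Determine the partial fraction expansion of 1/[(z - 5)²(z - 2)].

Cover-up at z=2: γ = 1/(2 - 5)² = 1/9. Cover-up at z=5: β = 1/(5 - 2) = 1/3. Comparing z² coeff: α = -γ = -1/9
Result: (-1/9)/(z - 5) + (1/3)/(z - 5)² + (1/9)/(z - 2)


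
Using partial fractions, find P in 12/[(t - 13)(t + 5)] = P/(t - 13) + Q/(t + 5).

Cover-up at t = 13: P = 12/(13 + 5) = 12/18 = 2/3


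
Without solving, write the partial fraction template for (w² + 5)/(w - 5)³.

Repeated linear factor (power 3): A/(w - 5) + B/(w - 5)² + C/(w - 5)³


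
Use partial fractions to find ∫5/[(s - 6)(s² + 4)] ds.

Cover-up at s=6: P = 5/(6²+4) = 1/8. Coeff matching: Q = -1/8, R = -3/4. Decomposition: (1/8)/(s - 6) - ((1/8)s + 3/4)/(s² + 4). Integrate: linear → ln, quadratic → (1/2)ln + arctan: (1/8) ln|(s - 6)| - (1/16) ln(s² + 4) - (3/8) arctan(s/2) + C


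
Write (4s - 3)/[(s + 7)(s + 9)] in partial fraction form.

At s=-7: A = (4·(-7) - 3)/(-7 + 9) = -31/2. At s=-9: B = (4·(-9) - 3)/(-9 + 7) = 39/2
Result: (-31/2)/(s + 7) + (39/2)/(s + 9)


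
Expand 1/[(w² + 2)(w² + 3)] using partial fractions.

Coefficient matching gives P = R = 0, Q = 1/(3-2) = 1, S = -Q = -1
Result: 1/(w² + 2) - 1/(w² + 3)


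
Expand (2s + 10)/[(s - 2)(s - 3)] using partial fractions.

At s=2: P = (2·2 + 10)/(2 - 3) = -14. At s=3: Q = (2·3 + 10)/(3 - 2) = 16
Result: -14/(s - 2) + 16/(s - 3)


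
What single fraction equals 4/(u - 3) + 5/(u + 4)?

Common denominator (u - 3)(u + 4). Numerator: 4(u + 4) + 5(u - 3) = (4u + 16) + (5u - 15) = 9u + 1
Result: (9u + 1)/[(u - 3)(u + 4)]


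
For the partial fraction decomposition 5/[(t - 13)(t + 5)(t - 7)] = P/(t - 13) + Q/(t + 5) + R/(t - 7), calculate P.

Cover-up at t = 13: P = 5/[(13 + 5)(13 - 7)] = 5/[(18)(6)] = 5/108


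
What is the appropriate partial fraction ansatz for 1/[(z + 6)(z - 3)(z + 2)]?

Three distinct linear factors: P/(z + 6) + Q/(z - 3) + R/(z + 2)


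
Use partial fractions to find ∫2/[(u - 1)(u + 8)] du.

Decompose: 2/[(u - 1)(u + 8)] = (2/9)/(u - 1) - (2/9)/(u + 8). Integrate each term: (2/9) ln|(u - 1)| - (2/9) ln|(u + 8)| + C


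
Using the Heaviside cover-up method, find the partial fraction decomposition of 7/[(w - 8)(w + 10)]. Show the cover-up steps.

Cover (w - 8): set w=8, get A = 7/(8 + 10) = 7/18. Cover (w + 10): set w=-10, get B = 7/(-10 - 8) = -7/18.
Result: (7/18)/(w - 8) - (7/18)/(w + 10)


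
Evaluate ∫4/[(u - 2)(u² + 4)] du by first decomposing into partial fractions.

Cover-up at u=2: α = 4/(2²+4) = 1/2. Coeff matching: β = -1/2, γ = -1. Decomposition: (1/2)/(u - 2) - ((1/2)u + 1)/(u² + 4). Integrate: linear → ln, quadratic → (1/2)ln + arctan: (1/2) ln|(u - 2)| - (1/4) ln(u² + 4) - (1/2) arctan(u/2) + C


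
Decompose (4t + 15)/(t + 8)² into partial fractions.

(4t + 15) = A(t + 8) + B. At t = -8: B = 4·(-8) + 15 = -17. Coeff of t: A = 4
Result: 4/(t + 8) - 17/(t + 8)²


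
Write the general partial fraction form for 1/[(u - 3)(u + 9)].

Distinct linear factors: A/(u - 3) + B/(u + 9)


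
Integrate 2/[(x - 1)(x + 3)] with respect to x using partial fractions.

Decompose: 2/[(x - 1)(x + 3)] = (1/2)/(x - 1) - (1/2)/(x + 3). Integrate each term: (1/2) ln|(x - 1)| - (1/2) ln|(x + 3)| + C


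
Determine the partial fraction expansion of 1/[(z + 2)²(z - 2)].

Cover-up at z=2: R = 1/(2 + 2)² = 1/16. Cover-up at z=-2: Q = 1/(-2 - 2) = -1/4. Comparing z² coeff: P = -R = -1/16
Result: (-1/16)/(z + 2) - (1/4)/(z + 2)² + (1/16)/(z - 2)


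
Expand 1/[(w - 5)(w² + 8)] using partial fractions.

Cover-up at w = 5: α = 1/(5² + 8) = 1/33. Then β = -α = -1/33, γ = -α·(0 + 5) = -5/33
Result: (1/33)/(w - 5) - ((1/33)w + 5/33)/(w² + 8)


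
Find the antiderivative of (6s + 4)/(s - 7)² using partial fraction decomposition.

Decompose: P = 6, Q = 6·7 + 4 = 46, so (6s + 4)/(s - 7)² = 6/(s - 7) + 46/(s - 7)². Integrate: ∫ P/(s - 7) ds = 6 ln|(s - 7)|; ∫ Q/(s - 7)² ds = -46/(s - 7). Sum: 6 ln|(s - 7)| - 46/(s - 7) + C


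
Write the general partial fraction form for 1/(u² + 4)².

Repeated quadratic factor: (Pu + Q)/(u² + 4) + (Ru + S)/(u² + 4)²


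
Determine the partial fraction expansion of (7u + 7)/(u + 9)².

(7u + 7) = α(u + 9) + β. At u = -9: β = 7·(-9) + 7 = -56. Coeff of u: α = 7
Result: 7/(u + 9) - 56/(u + 9)²


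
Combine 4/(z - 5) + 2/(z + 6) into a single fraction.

Common denominator (z - 5)(z + 6). Numerator: 4(z + 6) + 2(z - 5) = (4z + 24) + (2z - 10) = 6z + 14
Result: (6z + 14)/[(z - 5)(z + 6)]


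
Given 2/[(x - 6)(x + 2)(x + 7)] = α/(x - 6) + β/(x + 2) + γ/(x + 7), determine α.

Cover-up at x = 6: α = 2/[(6 + 2)(6 + 7)] = 2/[(8)(13)] = 2/104 = 1/52


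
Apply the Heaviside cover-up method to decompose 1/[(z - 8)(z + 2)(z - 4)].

Cover (z - 8), z=8: P = 1/[(8 + 2)(8 - 4)] = 1/40. Cover (z + 2), z=-2: Q = 1/[(-2 - 8)(-2 - 4)] = 1/60. Cover (z - 4), z=4: R = 1/[(4 - 8)(4 + 2)] = -1/24.
Result: (1/40)/(z - 8) + (1/60)/(z + 2) - (1/24)/(z - 4)


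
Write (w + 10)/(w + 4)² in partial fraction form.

(w + 10) = P(w + 4) + Q. At w = -4: Q = 1·(-4) + 10 = 6. Coeff of w: P = 1
Result: 1/(w + 4) + 6/(w + 4)²


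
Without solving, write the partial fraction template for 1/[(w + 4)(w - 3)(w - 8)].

Three distinct linear factors: A/(w + 4) + B/(w - 3) + C/(w - 8)


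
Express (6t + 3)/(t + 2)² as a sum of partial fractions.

(6t + 3) = α(t + 2) + β. At t = -2: β = 6·(-2) + 3 = -9. Coeff of t: α = 6
Result: 6/(t + 2) - 9/(t + 2)²


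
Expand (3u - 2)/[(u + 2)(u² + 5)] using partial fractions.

At u=-2: A = (3·(-2) - 2)/((-2)² + 5) = -8/9. B = -A = 8/9, C = 3 - (-2)·A = 11/9
Result: (-8/9)/(u + 2) + ((8/9)u + 11/9)/(u² + 5)


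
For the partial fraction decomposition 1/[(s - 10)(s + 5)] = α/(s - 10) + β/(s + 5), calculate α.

Cover-up at s = 10: α = 1/(10 + 5) = 1/15


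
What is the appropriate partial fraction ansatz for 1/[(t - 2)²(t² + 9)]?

Repeated linear + quadratic: P/(t - 2) + Q/(t - 2)² + (Rt + S)/(t² + 9)


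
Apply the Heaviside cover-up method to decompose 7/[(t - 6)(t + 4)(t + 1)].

Cover (t - 6), t=6: A = 7/[(6 + 4)(6 + 1)] = 1/10. Cover (t + 4), t=-4: B = 7/[(-4 - 6)(-4 + 1)] = 7/30. Cover (t + 1), t=-1: C = 7/[(-1 - 6)(-1 + 4)] = -1/3.
Result: (1/10)/(t - 6) + (7/30)/(t + 4) - (1/3)/(t + 1)


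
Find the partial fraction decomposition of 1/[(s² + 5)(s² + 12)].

Coefficient matching gives A = C = 0, B = 1/(12-5) = 1/7, D = -B = -1/7
Result: (1/7)/(s² + 5) - (1/7)/(s² + 12)


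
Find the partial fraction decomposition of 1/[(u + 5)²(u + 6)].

Cover-up at u=-6: R = 1/(-6 + 5)² = 1. Cover-up at u=-5: Q = 1/(-5 + 6) = 1. Comparing u² coeff: P = -R = -1
Result: -1/(u + 5) + 1/(u + 5)² + 1/(u + 6)


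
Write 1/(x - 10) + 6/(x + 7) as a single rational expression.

Common denominator (x - 10)(x + 7). Numerator: 1(x + 7) + 6(x - 10) = (x + 7) + (6x - 60) = 7x - 53
Result: (7x - 53)/[(x - 10)(x + 7)]


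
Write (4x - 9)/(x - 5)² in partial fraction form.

(4x - 9) = α(x - 5) + β. At x = 5: β = 4·5 - 9 = 11. Coeff of x: α = 4
Result: 4/(x - 5) + 11/(x - 5)²


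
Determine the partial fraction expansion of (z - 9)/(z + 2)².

(z - 9) = A(z + 2) + B. At z = -2: B = 1·(-2) - 9 = -11. Coeff of z: A = 1
Result: 1/(z + 2) - 11/(z + 2)²


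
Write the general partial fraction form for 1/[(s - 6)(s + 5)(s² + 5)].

Two linear + quadratic: A/(s - 6) + B/(s + 5) + (Cs + D)/(s² + 5)


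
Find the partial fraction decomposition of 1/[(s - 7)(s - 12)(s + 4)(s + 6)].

Using Heaviside cover-up: (-1/715)/(s - 7) + (1/1440)/(s - 12) + (1/352)/(s + 4) - (1/468)/(s + 6)


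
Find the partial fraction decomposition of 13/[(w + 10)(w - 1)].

13/(w + 10)(w - 1) = α/(w + 10) + β/(w - 1). α = 13/(-10 - 1) = -13/11, β = 13/(1 + 10) = 13/11
Result: (-13/11)/(w + 10) + (13/11)/(w - 1)


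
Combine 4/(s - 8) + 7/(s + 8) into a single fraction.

Common denominator (s - 8)(s + 8). Numerator: 4(s + 8) + 7(s - 8) = (4s + 32) + (7s - 56) = 11s - 24
Result: (11s - 24)/[(s - 8)(s + 8)]


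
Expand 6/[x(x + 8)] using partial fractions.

6/x(x + 8) = α/x + β/(x + 8). α = 6/(0 + 8) = 3/4, β = 6/(-8 - 0) = -3/4
Result: (3/4)/x - (3/4)/(x + 8)


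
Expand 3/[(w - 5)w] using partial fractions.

3/(w - 5)w = α/(w - 5) + β/w. α = 3/(5 - 0) = 3/5, β = 3/(0 - 5) = -3/5
Result: (3/5)/(w - 5) - (3/5)/w


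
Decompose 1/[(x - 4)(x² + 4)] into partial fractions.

Cover-up at x = 4: A = 1/(4² + 4) = 1/20. Then B = -A = -1/20, C = -A·(0 + 4) = -1/5
Result: (1/20)/(x - 4) - ((1/20)x + 1/5)/(x² + 4)


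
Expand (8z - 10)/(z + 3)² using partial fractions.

(8z - 10) = P(z + 3) + Q. At z = -3: Q = 8·(-3) - 10 = -34. Coeff of z: P = 8
Result: 8/(z + 3) - 34/(z + 3)²


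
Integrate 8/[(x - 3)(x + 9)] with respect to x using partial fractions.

Decompose: 8/[(x - 3)(x + 9)] = (2/3)/(x - 3) - (2/3)/(x + 9). Integrate each term: (2/3) ln|(x - 3)| - (2/3) ln|(x + 9)| + C


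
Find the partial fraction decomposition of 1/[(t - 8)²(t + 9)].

Cover-up at t=-9: γ = 1/(-9 - 8)² = 1/289. Cover-up at t=8: β = 1/(8 + 9) = 1/17. Comparing t² coeff: α = -γ = -1/289
Result: (-1/289)/(t - 8) + (1/17)/(t - 8)² + (1/289)/(t + 9)


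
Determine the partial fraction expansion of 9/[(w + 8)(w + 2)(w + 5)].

Using cover-up method: P = 1/2, Q = 1/2, R = -1
Result: (1/2)/(w + 8) + (1/2)/(w + 2) - 1/(w + 5)


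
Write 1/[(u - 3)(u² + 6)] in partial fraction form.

Cover-up at u = 3: A = 1/(3² + 6) = 1/15. Then B = -A = -1/15, C = -A·(0 + 3) = -1/5
Result: (1/15)/(u - 3) - ((1/15)u + 1/5)/(u² + 6)


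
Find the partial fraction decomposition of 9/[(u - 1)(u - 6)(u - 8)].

Using cover-up method: P = 9/35, Q = -9/10, R = 9/14
Result: (9/35)/(u - 1) - (9/10)/(u - 6) + (9/14)/(u - 8)


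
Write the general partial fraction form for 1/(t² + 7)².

Repeated quadratic factor: (At + B)/(t² + 7) + (Ct + D)/(t² + 7)²


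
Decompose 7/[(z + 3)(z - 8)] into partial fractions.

7/(z + 3)(z - 8) = P/(z + 3) + Q/(z - 8). P = 7/(-3 - 8) = -7/11, Q = 7/(8 + 3) = 7/11
Result: (-7/11)/(z + 3) + (7/11)/(z - 8)


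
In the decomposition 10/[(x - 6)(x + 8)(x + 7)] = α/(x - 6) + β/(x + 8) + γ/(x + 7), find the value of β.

Cover-up at x = -8: β = 10/[(-8 - 6)(-8 + 7)] = 10/[(-14)(-1)] = 10/14 = 5/7


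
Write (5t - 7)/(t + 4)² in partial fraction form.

(5t - 7) = A(t + 4) + B. At t = -4: B = 5·(-4) - 7 = -27. Coeff of t: A = 5
Result: 5/(t + 4) - 27/(t + 4)²


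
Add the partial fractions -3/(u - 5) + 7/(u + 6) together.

Common denominator (u - 5)(u + 6). Numerator: -3(u + 6) + 7(u - 5) = (-3u - 18) + (7u - 35) = 4u - 53
Result: (4u - 53)/[(u - 5)(u + 6)]


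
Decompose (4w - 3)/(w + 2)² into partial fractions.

(4w - 3) = P(w + 2) + Q. At w = -2: Q = 4·(-2) - 3 = -11. Coeff of w: P = 4
Result: 4/(w + 2) - 11/(w + 2)²


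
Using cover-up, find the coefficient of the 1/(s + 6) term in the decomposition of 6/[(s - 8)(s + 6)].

Cover (s + 6), set s=-6: 6/((s - 8) at s=-6) = 6/(-14) = -3/7


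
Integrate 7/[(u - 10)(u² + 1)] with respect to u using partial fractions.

Cover-up at u=10: α = 7/(10²+1) = 7/101. Coeff matching: β = -7/101, γ = -70/101. Decomposition: (7/101)/(u - 10) - ((7/101)u + 70/101)/(u² + 1). Integrate: linear → ln, quadratic → (1/2)ln + arctan: (7/101) ln|(u - 10)| - (7/202) ln(u² + 1) - (70/101) arctan(u) + C


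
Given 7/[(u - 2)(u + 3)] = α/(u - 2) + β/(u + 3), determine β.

Cover-up at u = -3: β = 7/(-3 - 2) = -7/5


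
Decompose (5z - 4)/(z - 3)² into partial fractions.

(5z - 4) = P(z - 3) + Q. At z = 3: Q = 5·3 - 4 = 11. Coeff of z: P = 5
Result: 5/(z - 3) + 11/(z - 3)²


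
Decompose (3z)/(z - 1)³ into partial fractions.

(3z) = A(z - 1)² + B(z - 1) + C. At z = 1: C = 3·1 + 0 = 3. Coefficients: A = 0, B = 3
Result: 3/(z - 1)² + 3/(z - 1)³


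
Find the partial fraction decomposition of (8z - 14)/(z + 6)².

(8z - 14) = A(z + 6) + B. At z = -6: B = 8·(-6) - 14 = -62. Coeff of z: A = 8
Result: 8/(z + 6) - 62/(z + 6)²


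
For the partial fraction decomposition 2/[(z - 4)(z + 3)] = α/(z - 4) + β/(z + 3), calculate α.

Cover-up at z = 4: α = 2/(4 + 3) = 2/7


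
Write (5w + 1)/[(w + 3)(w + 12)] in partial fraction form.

At w=-3: P = (5·(-3) + 1)/(-3 + 12) = -14/9. At w=-12: Q = (5·(-12) + 1)/(-12 + 3) = 59/9
Result: (-14/9)/(w + 3) + (59/9)/(w + 12)


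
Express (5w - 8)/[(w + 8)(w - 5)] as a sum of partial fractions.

At w=-8: α = (5·(-8) - 8)/(-8 - 5) = 48/13. At w=5: β = (5·5 - 8)/(5 + 8) = 17/13
Result: (48/13)/(w + 8) + (17/13)/(w - 5)


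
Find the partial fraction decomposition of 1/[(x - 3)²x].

Cover-up at x=0: γ = 1/(0 - 3)² = 1/9. Cover-up at x=3: β = 1/(3 - 0) = 1/3. Comparing x² coeff: α = -γ = -1/9
Result: (-1/9)/(x - 3) + (1/3)/(x - 3)² + (1/9)/x


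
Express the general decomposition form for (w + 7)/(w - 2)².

Repeated linear factor: P/(w - 2) + Q/(w - 2)²


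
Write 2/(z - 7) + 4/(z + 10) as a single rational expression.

Common denominator (z - 7)(z + 10). Numerator: 2(z + 10) + 4(z - 7) = (2z + 20) + (4z - 28) = 6z - 8
Result: (6z - 8)/[(z - 7)(z + 10)]


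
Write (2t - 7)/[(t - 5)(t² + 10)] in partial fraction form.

At t=5: α = (2·5 - 7)/(5² + 10) = 3/35. β = -α = -3/35, γ = 2 - 5·α = 11/7
Result: (3/35)/(t - 5) - ((3/35)t - 11/7)/(t² + 10)


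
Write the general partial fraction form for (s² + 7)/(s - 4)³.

Repeated linear factor (power 3): A/(s - 4) + B/(s - 4)² + C/(s - 4)³


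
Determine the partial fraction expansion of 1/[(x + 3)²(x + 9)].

Cover-up at x=-9: γ = 1/(-9 + 3)² = 1/36. Cover-up at x=-3: β = 1/(-3 + 9) = 1/6. Comparing x² coeff: α = -γ = -1/36
Result: (-1/36)/(x + 3) + (1/6)/(x + 3)² + (1/36)/(x + 9)


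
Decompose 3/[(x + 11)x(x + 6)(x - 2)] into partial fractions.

Using Heaviside cover-up: (-3/715)/(x + 11) - (1/44)/x + (1/80)/(x + 6) + (3/208)/(x - 2)


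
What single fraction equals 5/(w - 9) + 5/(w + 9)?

Common denominator (w - 9)(w + 9). Numerator: 5(w + 9) + 5(w - 9) = (5w + 45) + (5w - 45) = 10w
Result: (10w)/[(w - 9)(w + 9)]


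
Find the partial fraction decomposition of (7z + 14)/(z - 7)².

(7z + 14) = P(z - 7) + Q. At z = 7: Q = 7·7 + 14 = 63. Coeff of z: P = 7
Result: 7/(z - 7) + 63/(z - 7)²


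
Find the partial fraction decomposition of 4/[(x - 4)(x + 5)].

4/(x - 4)(x + 5) = A/(x - 4) + B/(x + 5). A = 4/(4 + 5) = 4/9, B = 4/(-5 - 4) = -4/9
Result: (4/9)/(x - 4) - (4/9)/(x + 5)


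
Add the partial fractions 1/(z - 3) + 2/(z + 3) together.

Common denominator (z - 3)(z + 3). Numerator: 1(z + 3) + 2(z - 3) = (z + 3) + (2z - 6) = 3z - 3
Result: (3z - 3)/[(z - 3)(z + 3)]


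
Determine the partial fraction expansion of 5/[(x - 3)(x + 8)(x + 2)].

Using cover-up method: A = 1/11, B = 5/66, C = -1/6
Result: (1/11)/(x - 3) + (5/66)/(x + 8) - (1/6)/(x + 2)


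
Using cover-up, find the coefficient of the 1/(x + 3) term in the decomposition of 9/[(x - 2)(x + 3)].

Cover (x + 3), set x=-3: 9/((x - 2) at x=-3) = 9/(-5) = -9/5


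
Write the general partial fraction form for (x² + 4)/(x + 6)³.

Repeated linear factor (power 3): P/(x + 6) + Q/(x + 6)² + R/(x + 6)³


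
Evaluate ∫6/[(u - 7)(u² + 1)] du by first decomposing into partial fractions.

Cover-up at u=7: P = 6/(7²+1) = 3/25. Coeff matching: Q = -3/25, R = -21/25. Decomposition: (3/25)/(u - 7) - ((3/25)u + 21/25)/(u² + 1). Integrate: linear → ln, quadratic → (1/2)ln + arctan: (3/25) ln|(u - 7)| - (3/50) ln(u² + 1) - (21/25) arctan(u) + C


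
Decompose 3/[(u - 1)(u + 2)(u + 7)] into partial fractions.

Using cover-up method: P = 1/8, Q = -1/5, R = 3/40
Result: (1/8)/(u - 1) - (1/5)/(u + 2) + (3/40)/(u + 7)


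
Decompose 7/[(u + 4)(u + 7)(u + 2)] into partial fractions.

Using cover-up method: A = -7/6, B = 7/15, C = 7/10
Result: (-7/6)/(u + 4) + (7/15)/(u + 7) + (7/10)/(u + 2)


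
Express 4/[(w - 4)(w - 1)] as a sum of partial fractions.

4/(w - 4)(w - 1) = P/(w - 4) + Q/(w - 1). P = 4/(4 - 1) = 4/3, Q = 4/(1 - 4) = -4/3
Result: (4/3)/(w - 4) - (4/3)/(w - 1)


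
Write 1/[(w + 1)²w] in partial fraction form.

Cover-up at w=0: C = 1/(0 + 1)² = 1. Cover-up at w=-1: B = 1/(-1 - 0) = -1. Comparing w² coeff: A = -C = -1
Result: -1/(w + 1) - 1/(w + 1)² + 1/w


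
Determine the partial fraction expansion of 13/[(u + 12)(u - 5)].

13/(u + 12)(u - 5) = P/(u + 12) + Q/(u - 5). P = 13/(-12 - 5) = -13/17, Q = 13/(5 + 12) = 13/17
Result: (-13/17)/(u + 12) + (13/17)/(u - 5)


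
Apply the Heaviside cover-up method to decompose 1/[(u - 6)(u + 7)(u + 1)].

Cover (u - 6), u=6: P = 1/[(6 + 7)(6 + 1)] = 1/91. Cover (u + 7), u=-7: Q = 1/[(-7 - 6)(-7 + 1)] = 1/78. Cover (u + 1), u=-1: R = 1/[(-1 - 6)(-1 + 7)] = -1/42.
Result: (1/91)/(u - 6) + (1/78)/(u + 7) - (1/42)/(u + 1)


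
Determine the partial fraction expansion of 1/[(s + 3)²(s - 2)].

Cover-up at s=2: R = 1/(2 + 3)² = 1/25. Cover-up at s=-3: Q = 1/(-3 - 2) = -1/5. Comparing s² coeff: P = -R = -1/25
Result: (-1/25)/(s + 3) - (1/5)/(s + 3)² + (1/25)/(s - 2)


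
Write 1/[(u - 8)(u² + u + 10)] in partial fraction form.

Cover-up at u = 8: A = 1/(8² + 1·8 + 10) = 1/82. Then B = -A = -1/82, C = -A·(1 + 8) = -9/82
Result: (1/82)/(u - 8) - ((1/82)u + 9/82)/(u² + u + 10)


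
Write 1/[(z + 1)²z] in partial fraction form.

Cover-up at z=0: C = 1/(0 + 1)² = 1. Cover-up at z=-1: B = 1/(-1 - 0) = -1. Comparing z² coeff: A = -C = -1
Result: -1/(z + 1) - 1/(z + 1)² + 1/z


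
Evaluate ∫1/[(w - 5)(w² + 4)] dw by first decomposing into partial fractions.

Cover-up at w=5: A = 1/(5²+4) = 1/29. Coeff matching: B = -1/29, C = -5/29. Decomposition: (1/29)/(w - 5) - ((1/29)w + 5/29)/(w² + 4). Integrate: linear → ln, quadratic → (1/2)ln + arctan: (1/29) ln|(w - 5)| - (1/58) ln(w² + 4) - (5/58) arctan(w/2) + C


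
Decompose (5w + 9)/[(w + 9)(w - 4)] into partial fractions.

At w=-9: A = (5·(-9) + 9)/(-9 - 4) = 36/13. At w=4: B = (5·4 + 9)/(4 + 9) = 29/13
Result: (36/13)/(w + 9) + (29/13)/(w - 4)


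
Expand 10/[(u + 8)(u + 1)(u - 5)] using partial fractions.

Using cover-up method: A = 10/91, B = -5/21, C = 5/39
Result: (10/91)/(u + 8) - (5/21)/(u + 1) + (5/39)/(u - 5)


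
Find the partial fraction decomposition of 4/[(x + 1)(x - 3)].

4/(x + 1)(x - 3) = α/(x + 1) + β/(x - 3). α = 4/(-1 - 3) = -1, β = 4/(3 + 1) = 1
Result: -1/(x + 1) + 1/(x - 3)


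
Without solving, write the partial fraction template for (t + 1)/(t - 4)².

Repeated linear factor: α/(t - 4) + β/(t - 4)²


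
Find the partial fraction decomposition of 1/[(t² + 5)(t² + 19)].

Coefficient matching gives P = R = 0, Q = 1/(19-5) = 1/14, S = -Q = -1/14
Result: (1/14)/(t² + 5) - (1/14)/(t² + 19)


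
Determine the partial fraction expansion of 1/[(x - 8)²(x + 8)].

Cover-up at x=-8: C = 1/(-8 - 8)² = 1/256. Cover-up at x=8: B = 1/(8 + 8) = 1/16. Comparing x² coeff: A = -C = -1/256
Result: (-1/256)/(x - 8) + (1/16)/(x - 8)² + (1/256)/(x + 8)


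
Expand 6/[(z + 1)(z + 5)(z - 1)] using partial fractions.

Using cover-up method: P = -3/4, Q = 1/4, R = 1/2
Result: (-3/4)/(z + 1) + (1/4)/(z + 5) + (1/2)/(z - 1)


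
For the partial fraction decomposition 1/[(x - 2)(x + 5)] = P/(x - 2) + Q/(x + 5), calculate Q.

Cover-up at x = -5: Q = 1/(-5 - 2) = -1/7


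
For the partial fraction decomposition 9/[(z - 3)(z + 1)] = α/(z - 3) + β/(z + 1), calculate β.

Cover-up at z = -1: β = 9/(-1 - 3) = -9/4


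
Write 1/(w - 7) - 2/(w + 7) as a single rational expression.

Common denominator (w - 7)(w + 7). Numerator: 1(w + 7) - 2(w - 7) = (w + 7) - (2w - 14) = -w + 21
Result: (-w + 21)/[(w - 7)(w + 7)]


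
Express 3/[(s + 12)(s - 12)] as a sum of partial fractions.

3/(s + 12)(s - 12) = A/(s + 12) + B/(s - 12). A = 3/(-12 - 12) = -1/8, B = 3/(12 + 12) = 1/8
Result: (-1/8)/(s + 12) + (1/8)/(s - 12)


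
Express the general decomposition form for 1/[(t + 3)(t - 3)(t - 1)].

Three distinct linear factors: A/(t + 3) + B/(t - 3) + C/(t - 1)


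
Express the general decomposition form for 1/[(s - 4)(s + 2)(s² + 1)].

Two linear + quadratic: A/(s - 4) + B/(s + 2) + (Cs + D)/(s² + 1)


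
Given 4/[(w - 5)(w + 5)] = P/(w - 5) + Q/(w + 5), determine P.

Cover-up at w = 5: P = 4/(5 + 5) = 4/10 = 2/5


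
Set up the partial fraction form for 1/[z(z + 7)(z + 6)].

Three distinct linear factors: A/z + B/(z + 7) + C/(z + 6)


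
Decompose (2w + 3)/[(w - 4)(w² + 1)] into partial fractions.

At w=4: A = (2·4 + 3)/(4² + 1) = 11/17. B = -A = -11/17, C = 2 - 4·A = -10/17
Result: (11/17)/(w - 4) - ((11/17)w + 10/17)/(w² + 1)


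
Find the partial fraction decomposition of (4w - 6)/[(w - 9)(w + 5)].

At w=9: α = (4·9 - 6)/(9 + 5) = 15/7. At w=-5: β = (4·(-5) - 6)/(-5 - 9) = 13/7
Result: (15/7)/(w - 9) + (13/7)/(w + 5)


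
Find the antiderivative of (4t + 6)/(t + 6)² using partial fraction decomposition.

Decompose: α = 4, β = 4·(-6) + 6 = -18, so (4t + 6)/(t + 6)² = 4/(t + 6) - 18/(t + 6)². Integrate: ∫ α/(t + 6) dt = 4 ln|(t + 6)|; ∫ β/(t + 6)² dt = 18/(t + 6). Sum: 4 ln|(t + 6)| + 18/(t + 6) + C


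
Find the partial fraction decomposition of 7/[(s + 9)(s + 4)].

7/(s + 9)(s + 4) = P/(s + 9) + Q/(s + 4). P = 7/(-9 + 4) = -7/5, Q = 7/(-4 + 9) = 7/5
Result: (-7/5)/(s + 9) + (7/5)/(s + 4)


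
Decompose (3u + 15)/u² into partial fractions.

(3u + 15) = αu + β. At u = 0: β = 3·0 + 15 = 15. Coeff of u: α = 3
Result: 3/u + 15/u²


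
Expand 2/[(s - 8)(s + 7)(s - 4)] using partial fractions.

Using cover-up method: α = 1/30, β = 2/165, γ = -1/22
Result: (1/30)/(s - 8) + (2/165)/(s + 7) - (1/22)/(s - 4)


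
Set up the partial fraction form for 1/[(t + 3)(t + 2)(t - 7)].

Three distinct linear factors: α/(t + 3) + β/(t + 2) + γ/(t - 7)


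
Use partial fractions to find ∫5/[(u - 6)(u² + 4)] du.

Cover-up at u=6: P = 5/(6²+4) = 1/8. Coeff matching: Q = -1/8, R = -3/4. Decomposition: (1/8)/(u - 6) - ((1/8)u + 3/4)/(u² + 4). Integrate: linear → ln, quadratic → (1/2)ln + arctan: (1/8) ln|(u - 6)| - (1/16) ln(u² + 4) - (3/8) arctan(u/2) + C


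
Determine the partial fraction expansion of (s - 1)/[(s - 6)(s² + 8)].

At s=6: α = (1·6 - 1)/(6² + 8) = 5/44. β = -α = -5/44, γ = 1 - 6·α = 7/22
Result: (5/44)/(s - 6) - ((5/44)s - 7/22)/(s² + 8)


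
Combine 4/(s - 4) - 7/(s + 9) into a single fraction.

Common denominator (s - 4)(s + 9). Numerator: 4(s + 9) - 7(s - 4) = (4s + 36) - (7s - 28) = -3s + 64
Result: (-3s + 64)/[(s - 4)(s + 9)]


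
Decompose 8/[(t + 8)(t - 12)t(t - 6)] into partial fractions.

Using Heaviside cover-up: (-1/280)/(t + 8) + (1/180)/(t - 12) + (1/72)/t - (1/63)/(t - 6)


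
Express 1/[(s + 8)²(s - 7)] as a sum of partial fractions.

Cover-up at s=7: R = 1/(7 + 8)² = 1/225. Cover-up at s=-8: Q = 1/(-8 - 7) = -1/15. Comparing s² coeff: P = -R = -1/225
Result: (-1/225)/(s + 8) - (1/15)/(s + 8)² + (1/225)/(s - 7)


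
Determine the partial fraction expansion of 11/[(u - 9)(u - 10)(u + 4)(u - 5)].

Using Heaviside cover-up: (-11/52)/(u - 9) + (11/70)/(u - 10) - (11/1638)/(u + 4) + (11/180)/(u - 5)


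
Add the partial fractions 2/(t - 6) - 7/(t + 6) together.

Common denominator (t - 6)(t + 6). Numerator: 2(t + 6) - 7(t - 6) = (2t + 12) - (7t - 42) = -5t + 54
Result: (-5t + 54)/[(t - 6)(t + 6)]


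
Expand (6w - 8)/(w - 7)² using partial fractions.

(6w - 8) = P(w - 7) + Q. At w = 7: Q = 6·7 - 8 = 34. Coeff of w: P = 6
Result: 6/(w - 7) + 34/(w - 7)²


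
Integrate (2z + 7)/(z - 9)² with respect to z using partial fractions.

Decompose: P = 2, Q = 2·9 + 7 = 25, so (2z + 7)/(z - 9)² = 2/(z - 9) + 25/(z - 9)². Integrate: ∫ P/(z - 9) dz = 2 ln|(z - 9)|; ∫ Q/(z - 9)² dz = -25/(z - 9). Sum: 2 ln|(z - 9)| - 25/(z - 9) + C


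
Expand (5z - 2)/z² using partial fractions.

(5z - 2) = Az + B. At z = 0: B = 5·0 - 2 = -2. Coeff of z: A = 5
Result: 5/z - 2/z²


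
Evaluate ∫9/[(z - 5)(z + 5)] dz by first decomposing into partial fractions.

Decompose: 9/[(z - 5)(z + 5)] = (9/10)/(z - 5) - (9/10)/(z + 5). Integrate each term: (9/10) ln|(z - 5)| - (9/10) ln|(z + 5)| + C


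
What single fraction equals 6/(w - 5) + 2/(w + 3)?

Common denominator (w - 5)(w + 3). Numerator: 6(w + 3) + 2(w - 5) = (6w + 18) + (2w - 10) = 8w + 8
Result: (8w + 8)/[(w - 5)(w + 3)]


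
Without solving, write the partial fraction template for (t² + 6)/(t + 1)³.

Repeated linear factor (power 3): α/(t + 1) + β/(t + 1)² + γ/(t + 1)³


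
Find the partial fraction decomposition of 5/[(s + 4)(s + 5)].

5/(s + 4)(s + 5) = P/(s + 4) + Q/(s + 5). P = 5/(-4 + 5) = 5, Q = 5/(-5 + 4) = -5
Result: 5/(s + 4) - 5/(s + 5)


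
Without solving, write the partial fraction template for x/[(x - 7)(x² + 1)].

Linear + irreducible quadratic: P/(x - 7) + (Qx + R)/(x² + 1)


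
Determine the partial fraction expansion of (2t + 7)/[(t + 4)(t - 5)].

At t=-4: A = (2·(-4) + 7)/(-4 - 5) = 1/9. At t=5: B = (2·5 + 7)/(5 + 4) = 17/9
Result: (1/9)/(t + 4) + (17/9)/(t - 5)


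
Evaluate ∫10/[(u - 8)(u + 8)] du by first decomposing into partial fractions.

Decompose: 10/[(u - 8)(u + 8)] = (5/8)/(u - 8) - (5/8)/(u + 8). Integrate each term: (5/8) ln|(u - 8)| - (5/8) ln|(u + 8)| + C


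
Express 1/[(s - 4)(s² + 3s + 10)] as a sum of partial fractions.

Cover-up at s = 4: α = 1/(4² + 3·4 + 10) = 1/38. Then β = -α = -1/38, γ = -α·(3 + 4) = -7/38
Result: (1/38)/(s - 4) - ((1/38)s + 7/38)/(s² + 3s + 10)


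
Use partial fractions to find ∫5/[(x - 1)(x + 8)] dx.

Decompose: 5/[(x - 1)(x + 8)] = (5/9)/(x - 1) - (5/9)/(x + 8). Integrate each term: (5/9) ln|(x - 1)| - (5/9) ln|(x + 8)| + C


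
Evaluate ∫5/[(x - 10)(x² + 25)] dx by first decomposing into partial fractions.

Cover-up at x=10: P = 5/(10²+25) = 1/25. Coeff matching: Q = -1/25, R = -2/5. Decomposition: (1/25)/(x - 10) - ((1/25)x + 2/5)/(x² + 25). Integrate: linear → ln, quadratic → (1/2)ln + arctan: (1/25) ln|(x - 10)| - (1/50) ln(x² + 25) - (2/25) arctan(x/5) + C


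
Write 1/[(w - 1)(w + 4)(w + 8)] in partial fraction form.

Using cover-up method: P = 1/45, Q = -1/20, R = 1/36
Result: (1/45)/(w - 1) - (1/20)/(w + 4) + (1/36)/(w + 8)


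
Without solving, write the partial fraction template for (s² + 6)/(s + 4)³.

Repeated linear factor (power 3): P/(s + 4) + Q/(s + 4)² + R/(s + 4)³


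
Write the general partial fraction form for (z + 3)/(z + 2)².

Repeated linear factor: P/(z + 2) + Q/(z + 2)²


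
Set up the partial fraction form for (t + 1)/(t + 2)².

Repeated linear factor: A/(t + 2) + B/(t + 2)²


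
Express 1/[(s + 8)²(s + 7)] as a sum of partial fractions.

Cover-up at s=-7: γ = 1/(-7 + 8)² = 1. Cover-up at s=-8: β = 1/(-8 + 7) = -1. Comparing s² coeff: α = -γ = -1
Result: -1/(s + 8) - 1/(s + 8)² + 1/(s + 7)


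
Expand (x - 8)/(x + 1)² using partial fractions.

(x - 8) = P(x + 1) + Q. At x = -1: Q = 1·(-1) - 8 = -9. Coeff of x: P = 1
Result: 1/(x + 1) - 9/(x + 1)²


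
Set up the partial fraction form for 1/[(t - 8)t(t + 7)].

Three distinct linear factors: A/(t - 8) + B/t + C/(t + 7)


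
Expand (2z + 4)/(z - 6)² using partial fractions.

(2z + 4) = α(z - 6) + β. At z = 6: β = 2·6 + 4 = 16. Coeff of z: α = 2
Result: 2/(z - 6) + 16/(z - 6)²


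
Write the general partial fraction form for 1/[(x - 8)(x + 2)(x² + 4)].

Two linear + quadratic: P/(x - 8) + Q/(x + 2) + (Rx + S)/(x² + 4)


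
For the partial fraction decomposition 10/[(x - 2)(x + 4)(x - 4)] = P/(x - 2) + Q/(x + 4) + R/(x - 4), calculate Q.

Cover-up at x = -4: Q = 10/[(-4 - 2)(-4 - 4)] = 10/[(-6)(-8)] = 10/48 = 5/24


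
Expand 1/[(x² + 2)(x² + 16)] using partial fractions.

Coefficient matching gives P = R = 0, Q = 1/(16-2) = 1/14, S = -Q = -1/14
Result: (1/14)/(x² + 2) - (1/14)/(x² + 16)


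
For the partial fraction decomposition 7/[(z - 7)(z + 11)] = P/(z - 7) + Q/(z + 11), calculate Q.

Cover-up at z = -11: Q = 7/(-11 - 7) = -7/18


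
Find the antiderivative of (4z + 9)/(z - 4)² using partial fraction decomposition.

Decompose: P = 4, Q = 4·4 + 9 = 25, so (4z + 9)/(z - 4)² = 4/(z - 4) + 25/(z - 4)². Integrate: ∫ P/(z - 4) dz = 4 ln|(z - 4)|; ∫ Q/(z - 4)² dz = -25/(z - 4). Sum: 4 ln|(z - 4)| - 25/(z - 4) + C


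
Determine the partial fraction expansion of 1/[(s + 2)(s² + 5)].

Cover-up at s = -2: P = 1/((-2)² + 5) = 1/9. Then Q = -P = -1/9, R = -P·(0 - 2) = 2/9
Result: (1/9)/(s + 2) - ((1/9)s - 2/9)/(s² + 5)


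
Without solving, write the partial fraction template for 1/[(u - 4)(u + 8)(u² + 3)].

Two linear + quadratic: P/(u - 4) + Q/(u + 8) + (Ru + S)/(u² + 3)


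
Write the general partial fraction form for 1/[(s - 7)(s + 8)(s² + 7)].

Two linear + quadratic: A/(s - 7) + B/(s + 8) + (Cs + D)/(s² + 7)


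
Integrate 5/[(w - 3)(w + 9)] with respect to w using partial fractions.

Decompose: 5/[(w - 3)(w + 9)] = (5/12)/(w - 3) - (5/12)/(w + 9). Integrate each term: (5/12) ln|(w - 3)| - (5/12) ln|(w + 9)| + C


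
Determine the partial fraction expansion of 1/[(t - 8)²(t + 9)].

Cover-up at t=-9: γ = 1/(-9 - 8)² = 1/289. Cover-up at t=8: β = 1/(8 + 9) = 1/17. Comparing t² coeff: α = -γ = -1/289
Result: (-1/289)/(t - 8) + (1/17)/(t - 8)² + (1/289)/(t + 9)


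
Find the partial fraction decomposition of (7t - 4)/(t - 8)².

(7t - 4) = P(t - 8) + Q. At t = 8: Q = 7·8 - 4 = 52. Coeff of t: P = 7
Result: 7/(t - 8) + 52/(t - 8)²


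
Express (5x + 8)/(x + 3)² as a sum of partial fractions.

(5x + 8) = α(x + 3) + β. At x = -3: β = 5·(-3) + 8 = -7. Coeff of x: α = 5
Result: 5/(x + 3) - 7/(x + 3)²


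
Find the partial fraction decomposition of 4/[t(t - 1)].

4/t(t - 1) = α/t + β/(t - 1). α = 4/(0 - 1) = -4, β = 4/(1 - 0) = 4
Result: -4/t + 4/(t - 1)


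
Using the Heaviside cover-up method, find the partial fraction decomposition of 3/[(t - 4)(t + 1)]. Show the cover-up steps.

Cover (t - 4): set t=4, get A = 3/(4 + 1) = 3/5. Cover (t + 1): set t=-1, get B = 3/(-1 - 4) = -3/5.
Result: (3/5)/(t - 4) - (3/5)/(t + 1)


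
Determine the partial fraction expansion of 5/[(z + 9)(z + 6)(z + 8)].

Using cover-up method: α = 5/3, β = 5/6, γ = -5/2
Result: (5/3)/(z + 9) + (5/6)/(z + 6) - (5/2)/(z + 8)


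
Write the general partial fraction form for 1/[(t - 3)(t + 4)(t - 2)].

Three distinct linear factors: α/(t - 3) + β/(t + 4) + γ/(t - 2)


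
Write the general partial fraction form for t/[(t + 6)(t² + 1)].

Linear + irreducible quadratic: α/(t + 6) + (βt + γ)/(t² + 1)


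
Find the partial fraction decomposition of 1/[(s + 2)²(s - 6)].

Cover-up at s=6: γ = 1/(6 + 2)² = 1/64. Cover-up at s=-2: β = 1/(-2 - 6) = -1/8. Comparing s² coeff: α = -γ = -1/64
Result: (-1/64)/(s + 2) - (1/8)/(s + 2)² + (1/64)/(s - 6)


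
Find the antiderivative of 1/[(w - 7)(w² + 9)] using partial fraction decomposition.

Cover-up at w=7: A = 1/(7²+9) = 1/58. Coeff matching: B = -1/58, C = -7/58. Decomposition: (1/58)/(w - 7) - ((1/58)w + 7/58)/(w² + 9). Integrate: linear → ln, quadratic → (1/2)ln + arctan: (1/58) ln|(w - 7)| - (1/116) ln(w² + 9) - (7/174) arctan(w/3) + C


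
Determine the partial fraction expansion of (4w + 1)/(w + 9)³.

(4w + 1) = α(w + 9)² + β(w + 9) + γ. At w = -9: γ = 4·(-9) + 1 = -35. Coefficients: α = 0, β = 4
Result: 4/(w + 9)² - 35/(w + 9)³


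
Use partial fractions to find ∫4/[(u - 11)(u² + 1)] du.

Cover-up at u=11: A = 4/(11²+1) = 2/61. Coeff matching: B = -2/61, C = -22/61. Decomposition: (2/61)/(u - 11) - ((2/61)u + 22/61)/(u² + 1). Integrate: linear → ln, quadratic → (1/2)ln + arctan: (2/61) ln|(u - 11)| - (1/61) ln(u² + 1) - (22/61) arctan(u) + C


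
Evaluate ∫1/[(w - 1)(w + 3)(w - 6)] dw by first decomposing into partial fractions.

Cover-up: A = -1/20, B = 1/36, C = 1/45. Decomposition: (-1/20)/(w - 1) + (1/36)/(w + 3) + (1/45)/(w - 6). Integrate each term: (-1/20) ln|(w - 1)| + (1/36) ln|(w + 3)| + (1/45) ln|(w - 6)| + C


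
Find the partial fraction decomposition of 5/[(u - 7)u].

5/(u - 7)u = α/(u - 7) + β/u. α = 5/(7 - 0) = 5/7, β = 5/(0 - 7) = -5/7
Result: (5/7)/(u - 7) - (5/7)/u


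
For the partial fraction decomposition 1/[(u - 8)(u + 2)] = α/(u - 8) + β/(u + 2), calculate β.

Cover-up at u = -2: β = 1/(-2 - 8) = -1/10


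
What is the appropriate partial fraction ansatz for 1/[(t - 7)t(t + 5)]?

Three distinct linear factors: P/(t - 7) + Q/t + R/(t + 5)


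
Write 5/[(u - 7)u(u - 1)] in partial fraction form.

Using cover-up method: α = 5/42, β = 5/7, γ = -5/6
Result: (5/42)/(u - 7) + (5/7)/u - (5/6)/(u - 1)


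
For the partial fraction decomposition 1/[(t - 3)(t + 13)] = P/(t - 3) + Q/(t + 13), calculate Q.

Cover-up at t = -13: Q = 1/(-13 - 3) = -1/16


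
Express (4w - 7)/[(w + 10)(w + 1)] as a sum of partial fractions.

At w=-10: P = (4·(-10) - 7)/(-10 + 1) = 47/9. At w=-1: Q = (4·(-1) - 7)/(-1 + 10) = -11/9
Result: (47/9)/(w + 10) - (11/9)/(w + 1)


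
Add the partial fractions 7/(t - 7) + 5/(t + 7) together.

Common denominator (t - 7)(t + 7). Numerator: 7(t + 7) + 5(t - 7) = (7t + 49) + (5t - 35) = 12t + 14
Result: (12t + 14)/[(t - 7)(t + 7)]


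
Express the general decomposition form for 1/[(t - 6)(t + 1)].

Distinct linear factors: A/(t - 6) + B/(t + 1)


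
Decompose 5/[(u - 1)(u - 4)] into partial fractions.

5/(u - 1)(u - 4) = A/(u - 1) + B/(u - 4). A = 5/(1 - 4) = -5/3, B = 5/(4 - 1) = 5/3
Result: (-5/3)/(u - 1) + (5/3)/(u - 4)


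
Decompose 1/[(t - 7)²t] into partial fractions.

Cover-up at t=0: R = 1/(0 - 7)² = 1/49. Cover-up at t=7: Q = 1/(7 - 0) = 1/7. Comparing t² coeff: P = -R = -1/49
Result: (-1/49)/(t - 7) + (1/7)/(t - 7)² + (1/49)/t


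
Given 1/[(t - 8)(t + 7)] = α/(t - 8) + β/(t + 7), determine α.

Cover-up at t = 8: α = 1/(8 + 7) = 1/15


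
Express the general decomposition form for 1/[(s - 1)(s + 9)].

Distinct linear factors: A/(s - 1) + B/(s + 9)


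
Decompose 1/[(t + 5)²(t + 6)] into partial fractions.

Cover-up at t=-6: C = 1/(-6 + 5)² = 1. Cover-up at t=-5: B = 1/(-5 + 6) = 1. Comparing t² coeff: A = -C = -1
Result: -1/(t + 5) + 1/(t + 5)² + 1/(t + 6)


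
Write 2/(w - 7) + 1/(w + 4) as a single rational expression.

Common denominator (w - 7)(w + 4). Numerator: 2(w + 4) + 1(w - 7) = (2w + 8) + (w - 7) = 3w + 1
Result: (3w + 1)/[(w - 7)(w + 4)]


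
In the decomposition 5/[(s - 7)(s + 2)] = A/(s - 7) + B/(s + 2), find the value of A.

Cover-up at s = 7: A = 5/(7 + 2) = 5/9


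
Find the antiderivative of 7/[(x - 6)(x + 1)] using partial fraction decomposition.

Decompose: 7/[(x - 6)(x + 1)] = 1/(x - 6) - 1/(x + 1). Integrate each term: ln|(x - 6)| - ln|(x + 1)| + C


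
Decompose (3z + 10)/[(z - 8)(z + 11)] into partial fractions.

At z=8: P = (3·8 + 10)/(8 + 11) = 34/19. At z=-11: Q = (3·(-11) + 10)/(-11 - 8) = 23/19
Result: (34/19)/(z - 8) + (23/19)/(z + 11)


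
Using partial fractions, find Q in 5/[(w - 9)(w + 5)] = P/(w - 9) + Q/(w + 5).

Cover-up at w = -5: Q = 5/(-5 - 9) = -5/14
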